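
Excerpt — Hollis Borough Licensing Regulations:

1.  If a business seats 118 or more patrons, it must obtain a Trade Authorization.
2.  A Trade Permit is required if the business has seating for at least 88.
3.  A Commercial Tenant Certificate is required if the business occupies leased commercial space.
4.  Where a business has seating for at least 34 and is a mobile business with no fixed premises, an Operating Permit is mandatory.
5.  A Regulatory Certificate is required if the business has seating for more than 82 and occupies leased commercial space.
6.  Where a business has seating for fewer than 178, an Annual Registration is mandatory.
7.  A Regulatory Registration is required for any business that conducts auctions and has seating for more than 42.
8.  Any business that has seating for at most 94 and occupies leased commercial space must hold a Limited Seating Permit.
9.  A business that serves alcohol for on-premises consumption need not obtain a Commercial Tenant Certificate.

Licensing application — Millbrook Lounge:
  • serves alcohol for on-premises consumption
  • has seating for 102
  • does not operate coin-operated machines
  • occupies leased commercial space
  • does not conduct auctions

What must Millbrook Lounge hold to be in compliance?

1. seating 102 < 118 → Trade Authorization not required.
2. seating 102 ≥ 88 → Trade Permit required.
3. occupies leased commercial space → Commercial Tenant Certificate required.
4. seating 102 ≥ 34; occupies leased commercial space (not: is a mobile business with no fixed premises) → Operating Permit not required.
5. seating 102 > 82; occupies leased commercial space → Regulatory Certificate required.
6. seating 102 < 178 → Annual Registration required.
7. does not conduct auctions; seating 102 > 42 → Regulatory Registration not required.
8. seating 102 > 94; occupies leased commercial space → Limited Seating Permit not required.
9. serves alcohol for on-premises consumption → exempt from Commercial Tenant Certificate.

Annual Registration, Regulatory Certificate, Trade Permit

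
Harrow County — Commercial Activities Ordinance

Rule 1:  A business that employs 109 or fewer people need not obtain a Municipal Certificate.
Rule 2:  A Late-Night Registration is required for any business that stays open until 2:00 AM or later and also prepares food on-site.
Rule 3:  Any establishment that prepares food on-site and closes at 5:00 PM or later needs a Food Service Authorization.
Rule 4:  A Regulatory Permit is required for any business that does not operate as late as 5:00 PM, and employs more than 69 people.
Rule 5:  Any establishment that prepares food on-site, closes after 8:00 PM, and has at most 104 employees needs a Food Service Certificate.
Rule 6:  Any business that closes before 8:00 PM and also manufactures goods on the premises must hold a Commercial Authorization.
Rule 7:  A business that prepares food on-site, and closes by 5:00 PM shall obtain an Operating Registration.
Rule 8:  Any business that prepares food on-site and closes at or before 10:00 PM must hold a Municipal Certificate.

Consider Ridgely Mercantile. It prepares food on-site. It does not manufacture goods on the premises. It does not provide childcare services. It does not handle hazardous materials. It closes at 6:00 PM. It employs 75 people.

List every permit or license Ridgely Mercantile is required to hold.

Rule 1: employees 75 ≤ 109 → exempt from Municipal Certificate.
Rule 2: closes 6:00 PM, at/before 2:00 AM; prepares food on-site → Late-Night Registration not required.
Rule 3: prepares food on-site; closes 6:00 PM, after 5:00 PM → Food Service Authorization required.
Rule 4: closes 6:00 PM, after 5:00 PM; employees 75 > 69 → Regulatory Permit not required.
Rule 5: prepares food on-site; closes 6:00 PM, at/before 8:00 PM; employees 75 ≤ 104 → Food Service Certificate not required.
Rule 6: closes 6:00 PM, at/before 8:00 PM; does not manufacture goods on the premises → Commercial Authorization not required.
Rule 7: prepares food on-site; closes 6:00 PM, after 5:00 PM → Operating Registration not required.
Rule 8: prepares food on-site; closes 6:00 PM, at/before 10:00 PM → Municipal Certificate required.

Food Service Authorization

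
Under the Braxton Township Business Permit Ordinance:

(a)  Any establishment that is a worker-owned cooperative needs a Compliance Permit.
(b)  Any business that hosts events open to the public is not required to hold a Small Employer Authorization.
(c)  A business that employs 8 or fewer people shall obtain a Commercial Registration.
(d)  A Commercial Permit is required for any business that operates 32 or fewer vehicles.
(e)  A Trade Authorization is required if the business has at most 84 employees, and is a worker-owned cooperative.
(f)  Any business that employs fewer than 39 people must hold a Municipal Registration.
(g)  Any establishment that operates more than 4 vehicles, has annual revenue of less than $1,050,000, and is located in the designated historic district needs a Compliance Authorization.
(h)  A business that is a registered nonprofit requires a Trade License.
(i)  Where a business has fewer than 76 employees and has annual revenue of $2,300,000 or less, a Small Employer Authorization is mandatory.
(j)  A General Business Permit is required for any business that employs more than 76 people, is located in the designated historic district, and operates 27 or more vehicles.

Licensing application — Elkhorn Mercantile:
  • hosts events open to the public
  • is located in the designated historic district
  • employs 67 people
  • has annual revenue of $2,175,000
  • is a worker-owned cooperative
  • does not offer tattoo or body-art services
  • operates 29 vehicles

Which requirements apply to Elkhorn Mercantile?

Commercial Permit, Compliance Permit, Trade Authorization

(a) is a worker-owned cooperative → Compliance Permit required.
(b) hosts events open to the public → exempt from Small Employer Authorization.
(c) employees 67 > 8 → Commercial Registration not required.
(d) vehicles 29 ≤ 32 → Commercial Permit required.
(e) employees 67 ≤ 84; is a worker-owned cooperative → Trade Authorization required.
(f) employees 67 ≥ 39 → Municipal Registration not required.
(g) vehicles 29 > 4; revenue $2,175,000 ≥ $1,050,000; is located in the designated historic district → Compliance Authorization not required.
(h) is a worker-owned cooperative (not: is a registered nonprofit) → Trade License not required.
(i) employees 67 < 76; revenue $2,175,000 ≤ $2,300,000 → Small Employer Authorization required.
(j) employees 67 ≤ 76; is located in the designated historic district; vehicles 29 ≥ 27 → General Business Permit not required.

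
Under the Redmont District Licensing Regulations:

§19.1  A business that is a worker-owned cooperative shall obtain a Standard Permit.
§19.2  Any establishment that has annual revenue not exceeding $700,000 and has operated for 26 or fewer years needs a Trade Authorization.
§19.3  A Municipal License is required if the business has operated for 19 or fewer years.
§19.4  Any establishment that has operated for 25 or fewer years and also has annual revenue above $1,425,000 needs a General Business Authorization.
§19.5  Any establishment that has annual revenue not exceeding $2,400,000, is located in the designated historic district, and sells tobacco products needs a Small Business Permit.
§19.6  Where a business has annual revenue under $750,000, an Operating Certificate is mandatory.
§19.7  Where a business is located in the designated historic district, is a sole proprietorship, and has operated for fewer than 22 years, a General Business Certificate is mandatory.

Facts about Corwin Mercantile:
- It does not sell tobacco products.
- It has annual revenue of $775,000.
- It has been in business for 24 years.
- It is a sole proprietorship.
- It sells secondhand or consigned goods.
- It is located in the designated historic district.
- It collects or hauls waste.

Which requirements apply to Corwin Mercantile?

§19.1 is a sole proprietorship (not: is a worker-owned cooperative) → Standard Permit not required.
§19.2 revenue $775,000 > $700,000; years in business 24 ≤ 26 → Trade Authorization not required.
§19.3 years in business 24 > 19 → Municipal License not required.
§19.4 years in business 24 ≤ 25; revenue $775,000 ≤ $1,425,000 → General Business Authorization not required.
§19.5 revenue $775,000 ≤ $2,400,000; is located in the designated historic district; does not sell tobacco products → Small Business Permit not required.
§19.6 revenue $775,000 ≥ $750,000 → Operating Certificate not required.
§19.7 is located in the designated historic district; is a sole proprietorship; years in business 24 ≥ 22 → General Business Certificate not required.

None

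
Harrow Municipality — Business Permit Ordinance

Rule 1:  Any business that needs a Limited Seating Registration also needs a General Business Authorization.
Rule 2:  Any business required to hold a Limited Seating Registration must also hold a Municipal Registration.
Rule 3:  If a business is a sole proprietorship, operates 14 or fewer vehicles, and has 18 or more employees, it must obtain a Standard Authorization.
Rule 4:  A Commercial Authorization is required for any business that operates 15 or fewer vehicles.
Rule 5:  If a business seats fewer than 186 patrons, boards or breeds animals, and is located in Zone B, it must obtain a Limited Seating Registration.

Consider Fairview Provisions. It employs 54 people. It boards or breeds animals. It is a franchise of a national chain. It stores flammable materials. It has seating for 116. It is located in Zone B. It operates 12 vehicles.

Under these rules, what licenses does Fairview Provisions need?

Commercial Authorization, General Business Authorization, Limited Seating Registration, Municipal Registration

Rule 1: Limited Seating Registration is required → General Business Authorization also required.
Rule 2: Limited Seating Registration is required → Municipal Registration also required.
Rule 3: is a franchise of a national chain (not: is a sole proprietorship); vehicles 12 ≤ 14; employees 54 ≥ 18 → Standard Authorization not required.
Rule 4: vehicles 12 ≤ 15 → Commercial Authorization required.
Rule 5: seating 116 < 186; boards or breeds animals; is located in Zone B → Limited Seating Registration required.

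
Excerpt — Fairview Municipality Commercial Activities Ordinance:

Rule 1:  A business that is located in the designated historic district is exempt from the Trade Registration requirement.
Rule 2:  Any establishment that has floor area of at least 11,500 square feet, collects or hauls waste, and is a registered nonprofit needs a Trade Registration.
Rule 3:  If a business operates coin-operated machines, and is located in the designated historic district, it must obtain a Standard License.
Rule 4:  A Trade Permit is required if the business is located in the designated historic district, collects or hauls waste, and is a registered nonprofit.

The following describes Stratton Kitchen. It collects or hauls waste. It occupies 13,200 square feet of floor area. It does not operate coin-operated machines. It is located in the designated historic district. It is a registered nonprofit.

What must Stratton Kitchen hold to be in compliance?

Trade Permit

Rule 1: is located in the designated historic district → exempt from Trade Registration.
Rule 2: floor area 13,200 square feet ≥ 11,500 square feet; collects or hauls waste; is a registered nonprofit → Trade Registration required.
Rule 3: does not operate coin-operated machines; is located in the designated historic district → Standard License not required.
Rule 4: is located in the designated historic district; collects or hauls waste; is a registered nonprofit → Trade Permit required.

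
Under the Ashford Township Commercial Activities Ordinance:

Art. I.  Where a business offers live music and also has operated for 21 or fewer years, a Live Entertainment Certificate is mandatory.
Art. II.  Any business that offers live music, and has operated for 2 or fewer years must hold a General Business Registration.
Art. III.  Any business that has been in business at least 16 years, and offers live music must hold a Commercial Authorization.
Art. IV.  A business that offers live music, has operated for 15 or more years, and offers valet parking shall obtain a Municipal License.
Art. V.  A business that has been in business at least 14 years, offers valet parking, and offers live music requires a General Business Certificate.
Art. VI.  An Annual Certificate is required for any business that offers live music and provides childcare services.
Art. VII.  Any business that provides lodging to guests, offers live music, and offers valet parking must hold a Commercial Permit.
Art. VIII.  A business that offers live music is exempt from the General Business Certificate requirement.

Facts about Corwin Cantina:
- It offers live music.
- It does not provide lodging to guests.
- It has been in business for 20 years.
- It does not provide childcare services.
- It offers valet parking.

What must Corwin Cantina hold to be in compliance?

Art. I. offers live music; years in business 20 ≤ 21 → Live Entertainment Certificate required.
Art. II. offers live music; years in business 20 > 2 → General Business Registration not required.
Art. III. years in business 20 ≥ 16; offers live music → Commercial Authorization required.
Art. IV. offers live music; years in business 20 ≥ 15; offers valet parking → Municipal License required.
Art. V. years in business 20 ≥ 14; offers valet parking; offers live music → General Business Certificate required.
Art. VI. offers live music; does not provide childcare services → Annual Certificate not required.
Art. VII. does not provide lodging to guests; offers live music; offers valet parking → Commercial Permit not required.
Art. VIII. offers live music → exempt from General Business Certificate.

Commercial Authorization, Live Entertainment Certificate, Municipal License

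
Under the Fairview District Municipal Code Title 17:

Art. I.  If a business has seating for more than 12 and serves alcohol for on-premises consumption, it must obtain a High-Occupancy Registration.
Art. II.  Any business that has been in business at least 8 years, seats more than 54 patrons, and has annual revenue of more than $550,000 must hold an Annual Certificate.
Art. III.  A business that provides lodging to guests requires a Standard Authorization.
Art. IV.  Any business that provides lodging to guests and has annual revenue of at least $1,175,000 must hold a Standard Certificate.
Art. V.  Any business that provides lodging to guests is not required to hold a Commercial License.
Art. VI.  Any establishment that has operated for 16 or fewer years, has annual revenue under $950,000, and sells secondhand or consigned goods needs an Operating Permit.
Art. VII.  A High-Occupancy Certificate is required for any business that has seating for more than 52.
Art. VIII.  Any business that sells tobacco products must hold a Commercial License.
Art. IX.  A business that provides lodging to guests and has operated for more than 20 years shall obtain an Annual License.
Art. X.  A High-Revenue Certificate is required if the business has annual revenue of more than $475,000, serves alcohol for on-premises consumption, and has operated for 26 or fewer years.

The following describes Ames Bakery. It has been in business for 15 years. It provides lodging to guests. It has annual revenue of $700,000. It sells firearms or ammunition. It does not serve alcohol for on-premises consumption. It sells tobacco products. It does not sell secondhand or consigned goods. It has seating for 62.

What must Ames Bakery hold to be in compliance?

Annual Certificate, High-Occupancy Certificate, Standard Authorization

Art. I. seating 62 > 12; does not serve alcohol for on-premises consumption → High-Occupancy Registration not required.
Art. II. years in business 15 ≥ 8; seating 62 > 54; revenue $700,000 > $550,000 → Annual Certificate required.
Art. III. provides lodging to guests → Standard Authorization required.
Art. IV. provides lodging to guests; revenue $700,000 < $1,175,000 → Standard Certificate not required.
Art. V. provides lodging to guests → exempt from Commercial License.
Art. VI. years in business 15 ≤ 16; revenue $700,000 < $950,000; does not sell secondhand or consigned goods → Operating Permit not required.
Art. VII. seating 62 > 52 → High-Occupancy Certificate required.
Art. VIII. sells tobacco products → Commercial License required.
Art. IX. provides lodging to guests; years in business 15 ≤ 20 → Annual License not required.
Art. X. revenue $700,000 > $475,000; does not serve alcohol for on-premises consumption; years in business 15 ≤ 26 → High-Revenue Certificate not required.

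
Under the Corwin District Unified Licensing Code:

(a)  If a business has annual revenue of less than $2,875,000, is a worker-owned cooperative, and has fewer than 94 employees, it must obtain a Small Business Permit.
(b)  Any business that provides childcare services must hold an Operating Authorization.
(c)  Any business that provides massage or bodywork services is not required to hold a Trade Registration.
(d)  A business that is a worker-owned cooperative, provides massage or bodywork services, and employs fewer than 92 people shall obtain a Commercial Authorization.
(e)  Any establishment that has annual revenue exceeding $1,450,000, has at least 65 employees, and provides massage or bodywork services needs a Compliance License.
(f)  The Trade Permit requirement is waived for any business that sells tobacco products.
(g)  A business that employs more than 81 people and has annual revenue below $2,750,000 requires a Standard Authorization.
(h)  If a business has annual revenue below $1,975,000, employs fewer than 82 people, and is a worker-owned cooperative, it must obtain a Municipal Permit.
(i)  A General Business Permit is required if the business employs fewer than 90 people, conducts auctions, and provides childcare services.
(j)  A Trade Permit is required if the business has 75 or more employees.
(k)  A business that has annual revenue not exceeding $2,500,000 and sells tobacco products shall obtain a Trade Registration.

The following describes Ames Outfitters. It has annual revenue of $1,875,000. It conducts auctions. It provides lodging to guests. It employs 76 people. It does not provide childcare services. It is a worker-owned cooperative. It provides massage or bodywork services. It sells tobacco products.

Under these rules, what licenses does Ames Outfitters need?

Commercial Authorization, Compliance License, Municipal Permit, Small Business Permit

(a) revenue $1,875,000 < $2,875,000; is a worker-owned cooperative; employees 76 < 94 → Small Business Permit required.
(b) does not provide childcare services → Operating Authorization not required.
(c) provides massage or bodywork services → exempt from Trade Registration.
(d) is a worker-owned cooperative; provides massage or bodywork services; employees 76 < 92 → Commercial Authorization required.
(e) revenue $1,875,000 > $1,450,000; employees 76 ≥ 65; provides massage or bodywork services → Compliance License required.
(f) sells tobacco products → exempt from Trade Permit.
(g) employees 76 ≤ 81; revenue $1,875,000 < $2,750,000 → Standard Authorization not required.
(h) revenue $1,875,000 < $1,975,000; employees 76 < 82; is a worker-owned cooperative → Municipal Permit required.
(i) employees 76 < 90; conducts auctions; does not provide childcare services → General Business Permit not required.
(j) employees 76 ≥ 75 → Trade Permit required.
(k) revenue $1,875,000 ≤ $2,500,000; sells tobacco products → Trade Registration required.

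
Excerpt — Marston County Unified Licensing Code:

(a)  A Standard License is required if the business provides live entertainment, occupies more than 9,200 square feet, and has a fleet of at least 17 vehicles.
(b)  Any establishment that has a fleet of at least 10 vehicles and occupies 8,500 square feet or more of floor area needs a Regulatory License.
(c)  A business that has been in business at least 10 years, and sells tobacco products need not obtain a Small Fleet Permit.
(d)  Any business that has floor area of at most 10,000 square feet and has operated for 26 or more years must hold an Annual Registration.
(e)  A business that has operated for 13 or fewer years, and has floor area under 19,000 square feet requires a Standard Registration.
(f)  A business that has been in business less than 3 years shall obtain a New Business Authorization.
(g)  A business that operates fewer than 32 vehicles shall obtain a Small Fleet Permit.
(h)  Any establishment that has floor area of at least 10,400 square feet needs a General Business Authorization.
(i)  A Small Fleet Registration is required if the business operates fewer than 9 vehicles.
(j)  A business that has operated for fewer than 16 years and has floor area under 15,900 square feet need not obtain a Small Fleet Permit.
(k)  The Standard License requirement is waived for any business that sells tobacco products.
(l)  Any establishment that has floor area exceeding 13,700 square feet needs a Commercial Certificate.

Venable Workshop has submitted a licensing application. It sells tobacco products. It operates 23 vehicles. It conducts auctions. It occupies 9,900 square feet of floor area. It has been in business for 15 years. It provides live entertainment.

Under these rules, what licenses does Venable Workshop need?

Regulatory License

(a) provides live entertainment; floor area 9,900 square feet > 9,200 square feet; vehicles 23 ≥ 17 → Standard License required.
(b) vehicles 23 ≥ 10; floor area 9,900 square feet ≥ 8,500 square feet → Regulatory License required.
(c) years in business 15 ≥ 10; sells tobacco products → exempt from Small Fleet Permit.
(d) floor area 9,900 square feet ≤ 10,000 square feet; years in business 15 < 26 → Annual Registration not required.
(e) years in business 15 > 13; floor area 9,900 square feet < 19,000 square feet → Standard Registration not required.
(f) years in business 15 ≥ 3 → New Business Authorization not required.
(g) vehicles 23 < 32 → Small Fleet Permit required.
(h) floor area 9,900 square feet < 10,400 square feet → General Business Authorization not required.
(i) vehicles 23 ≥ 9 → Small Fleet Registration not required.
(j) years in business 15 < 16; floor area 9,900 square feet < 15,900 square feet → exempt from Small Fleet Permit.
(k) sells tobacco products → exempt from Standard License.
(l) floor area 9,900 square feet ≤ 13,700 square feet → Commercial Certificate not required.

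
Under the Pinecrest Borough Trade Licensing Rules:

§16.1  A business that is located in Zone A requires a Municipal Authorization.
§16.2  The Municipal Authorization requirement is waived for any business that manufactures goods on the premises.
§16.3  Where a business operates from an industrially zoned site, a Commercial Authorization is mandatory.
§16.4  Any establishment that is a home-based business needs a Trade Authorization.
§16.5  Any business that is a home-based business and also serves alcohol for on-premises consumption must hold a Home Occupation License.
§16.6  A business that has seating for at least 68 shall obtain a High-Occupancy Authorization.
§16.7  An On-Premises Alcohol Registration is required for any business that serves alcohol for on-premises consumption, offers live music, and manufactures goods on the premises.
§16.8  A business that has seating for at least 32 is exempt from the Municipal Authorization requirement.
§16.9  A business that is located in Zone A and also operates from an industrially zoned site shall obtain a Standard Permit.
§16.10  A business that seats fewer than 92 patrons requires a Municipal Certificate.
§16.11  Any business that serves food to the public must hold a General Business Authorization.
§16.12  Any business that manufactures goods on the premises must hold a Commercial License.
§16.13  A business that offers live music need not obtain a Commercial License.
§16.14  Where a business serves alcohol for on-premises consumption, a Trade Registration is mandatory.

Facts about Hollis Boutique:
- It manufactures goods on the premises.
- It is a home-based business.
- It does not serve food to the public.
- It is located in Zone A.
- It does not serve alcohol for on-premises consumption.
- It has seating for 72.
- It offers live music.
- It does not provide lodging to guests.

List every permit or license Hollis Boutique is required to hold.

High-Occupancy Authorization, Municipal Certificate, Trade Authorization

§16.1 is located in Zone A → Municipal Authorization required.
§16.2 manufactures goods on the premises → exempt from Municipal Authorization.
§16.3 is a home-based business (not: operates from an industrially zoned site) → Commercial Authorization not required.
§16.4 is a home-based business → Trade Authorization required.
§16.5 is a home-based business; does not serve alcohol for on-premises consumption → Home Occupation License not required.
§16.6 seating 72 ≥ 68 → High-Occupancy Authorization required.
§16.7 does not serve alcohol for on-premises consumption; offers live music; manufactures goods on the premises → On-Premises Alcohol Registration not required.
§16.8 seating 72 ≥ 32 → exempt from Municipal Authorization.
§16.9 is located in Zone A; is a home-based business (not: operates from an industrially zoned site) → Standard Permit not required.
§16.10 seating 72 < 92 → Municipal Certificate required.
§16.11 does not serve food to the public → General Business Authorization not required.
§16.12 manufactures goods on the premises → Commercial License required.
§16.13 offers live music → exempt from Commercial License.
§16.14 does not serve alcohol for on-premises consumption → Trade Registration not required.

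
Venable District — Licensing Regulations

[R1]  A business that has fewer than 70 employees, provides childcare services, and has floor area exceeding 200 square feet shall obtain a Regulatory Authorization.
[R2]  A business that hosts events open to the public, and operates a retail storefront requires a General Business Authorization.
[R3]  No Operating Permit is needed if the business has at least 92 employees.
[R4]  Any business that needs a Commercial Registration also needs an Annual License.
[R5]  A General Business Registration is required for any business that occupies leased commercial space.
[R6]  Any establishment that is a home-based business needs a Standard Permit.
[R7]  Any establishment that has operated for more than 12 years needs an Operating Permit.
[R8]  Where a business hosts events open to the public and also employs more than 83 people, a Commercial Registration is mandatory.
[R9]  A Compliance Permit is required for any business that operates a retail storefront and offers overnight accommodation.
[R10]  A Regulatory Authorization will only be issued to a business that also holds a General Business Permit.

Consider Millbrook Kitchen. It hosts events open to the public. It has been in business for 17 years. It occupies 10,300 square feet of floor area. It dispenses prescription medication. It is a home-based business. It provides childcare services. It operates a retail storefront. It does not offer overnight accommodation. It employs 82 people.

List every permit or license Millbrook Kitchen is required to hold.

General Business Authorization, Operating Permit, Standard Permit

[R1] employees 82 ≥ 70; provides childcare services; floor area 10,300 square feet > 200 square feet → Regulatory Authorization not required.
[R2] hosts events open to the public; operates a retail storefront → General Business Authorization required.
[R3] employees 82 < 92 → Operating Permit exemption does not apply.
[R4] Commercial Registration is not required → no effect.
[R5] is a home-based business (not: occupies leased commercial space) → General Business Registration not required.
[R6] is a home-based business → Standard Permit required.
[R7] years in business 17 > 12 → Operating Permit required.
[R8] hosts events open to the public; employees 82 ≤ 83 → Commercial Registration not required.
[R9] operates a retail storefront; does not offer overnight accommodation → Compliance Permit not required.
[R10] Regulatory Authorization is not required → no effect.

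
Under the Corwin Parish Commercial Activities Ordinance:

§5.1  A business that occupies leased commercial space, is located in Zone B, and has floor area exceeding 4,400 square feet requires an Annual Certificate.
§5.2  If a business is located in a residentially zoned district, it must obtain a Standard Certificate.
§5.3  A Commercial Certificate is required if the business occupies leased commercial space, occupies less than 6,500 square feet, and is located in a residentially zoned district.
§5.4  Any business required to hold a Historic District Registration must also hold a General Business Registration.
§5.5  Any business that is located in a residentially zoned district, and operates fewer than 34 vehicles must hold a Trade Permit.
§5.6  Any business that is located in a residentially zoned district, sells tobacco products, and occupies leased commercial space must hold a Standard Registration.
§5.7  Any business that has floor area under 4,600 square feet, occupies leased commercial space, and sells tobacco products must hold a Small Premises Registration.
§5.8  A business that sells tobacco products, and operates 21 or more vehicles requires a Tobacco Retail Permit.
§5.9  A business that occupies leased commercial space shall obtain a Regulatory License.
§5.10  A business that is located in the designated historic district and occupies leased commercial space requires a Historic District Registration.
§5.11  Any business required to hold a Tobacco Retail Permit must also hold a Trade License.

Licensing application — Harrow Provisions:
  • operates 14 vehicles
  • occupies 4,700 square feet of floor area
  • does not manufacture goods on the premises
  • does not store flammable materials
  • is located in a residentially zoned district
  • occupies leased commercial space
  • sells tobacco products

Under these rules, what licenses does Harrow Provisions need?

§5.1 occupies leased commercial space; is located in a residentially zoned district (not: is located in Zone B); floor area 4,700 square feet > 4,400 square feet → Annual Certificate not required.
§5.2 is located in a residentially zoned district → Standard Certificate required.
§5.3 occupies leased commercial space; floor area 4,700 square feet < 6,500 square feet; is located in a residentially zoned district → Commercial Certificate required.
§5.4 Historic District Registration is not required → no effect.
§5.5 is located in a residentially zoned district; vehicles 14 < 34 → Trade Permit required.
§5.6 is located in a residentially zoned district; sells tobacco products; occupies leased commercial space → Standard Registration required.
§5.7 floor area 4,700 square feet ≥ 4,600 square feet; occupies leased commercial space; sells tobacco products → Small Premises Registration not required.
§5.8 sells tobacco products; vehicles 14 < 21 → Tobacco Retail Permit not required.
§5.9 occupies leased commercial space → Regulatory License required.
§5.10 is located in a residentially zoned district (not: is located in the designated historic district); occupies leased commercial space → Historic District Registration not required.
§5.11 Tobacco Retail Permit is not required → no effect.

Commercial Certificate, Regulatory License, Standard Certificate, Standard Registration, Trade Permit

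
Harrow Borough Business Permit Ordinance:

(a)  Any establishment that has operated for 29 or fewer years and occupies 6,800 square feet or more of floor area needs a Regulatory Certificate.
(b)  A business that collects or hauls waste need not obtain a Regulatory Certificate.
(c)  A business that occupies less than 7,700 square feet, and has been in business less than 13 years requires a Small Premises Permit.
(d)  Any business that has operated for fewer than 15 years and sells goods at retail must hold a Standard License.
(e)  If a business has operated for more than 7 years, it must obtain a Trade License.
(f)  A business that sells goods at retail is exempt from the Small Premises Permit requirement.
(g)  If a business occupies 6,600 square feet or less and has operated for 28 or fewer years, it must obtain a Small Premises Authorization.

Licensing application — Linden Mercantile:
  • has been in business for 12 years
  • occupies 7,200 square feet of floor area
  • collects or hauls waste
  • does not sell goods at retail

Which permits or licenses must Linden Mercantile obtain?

Small Premises Permit, Trade License

(a) years in business 12 ≤ 29; floor area 7,200 square feet ≥ 6,800 square feet → Regulatory Certificate required.
(b) collects or hauls waste → exempt from Regulatory Certificate.
(c) floor area 7,200 square feet < 7,700 square feet; years in business 12 < 13 → Small Premises Permit required.
(d) years in business 12 < 15; does not sell goods at retail → Standard License not required.
(e) years in business 12 > 7 → Trade License required.
(f) does not sell goods at retail → Small Premises Permit exemption does not apply.
(g) floor area 7,200 square feet > 6,600 square feet; years in business 12 ≤ 28 → Small Premises Authorization not required.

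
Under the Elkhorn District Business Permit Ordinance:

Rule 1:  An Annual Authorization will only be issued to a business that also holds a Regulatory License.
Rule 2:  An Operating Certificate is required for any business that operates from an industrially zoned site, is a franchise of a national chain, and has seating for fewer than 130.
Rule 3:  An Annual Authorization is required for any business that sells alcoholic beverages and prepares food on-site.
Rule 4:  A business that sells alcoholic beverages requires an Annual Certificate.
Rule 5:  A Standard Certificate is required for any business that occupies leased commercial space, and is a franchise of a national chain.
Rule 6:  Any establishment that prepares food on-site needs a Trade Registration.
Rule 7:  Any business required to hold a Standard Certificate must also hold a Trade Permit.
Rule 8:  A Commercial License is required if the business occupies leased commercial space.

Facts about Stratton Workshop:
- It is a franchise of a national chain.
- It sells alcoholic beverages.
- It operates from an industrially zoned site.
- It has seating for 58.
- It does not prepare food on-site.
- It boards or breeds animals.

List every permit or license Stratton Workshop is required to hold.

Rule 1: Annual Authorization is not required → no effect.
Rule 2: operates from an industrially zoned site; is a franchise of a national chain; seating 58 < 130 → Operating Certificate required.
Rule 3: sells alcoholic beverages; does not prepare food on-site → Annual Authorization not required.
Rule 4: sells alcoholic beverages → Annual Certificate required.
Rule 5: operates from an industrially zoned site (not: occupies leased commercial space); is a franchise of a national chain → Standard Certificate not required.
Rule 6: does not prepare food on-site → Trade Registration not required.
Rule 7: Standard Certificate is not required → no effect.
Rule 8: operates from an industrially zoned site (not: occupies leased commercial space) → Commercial License not required.

Annual Certificate, Operating Certificate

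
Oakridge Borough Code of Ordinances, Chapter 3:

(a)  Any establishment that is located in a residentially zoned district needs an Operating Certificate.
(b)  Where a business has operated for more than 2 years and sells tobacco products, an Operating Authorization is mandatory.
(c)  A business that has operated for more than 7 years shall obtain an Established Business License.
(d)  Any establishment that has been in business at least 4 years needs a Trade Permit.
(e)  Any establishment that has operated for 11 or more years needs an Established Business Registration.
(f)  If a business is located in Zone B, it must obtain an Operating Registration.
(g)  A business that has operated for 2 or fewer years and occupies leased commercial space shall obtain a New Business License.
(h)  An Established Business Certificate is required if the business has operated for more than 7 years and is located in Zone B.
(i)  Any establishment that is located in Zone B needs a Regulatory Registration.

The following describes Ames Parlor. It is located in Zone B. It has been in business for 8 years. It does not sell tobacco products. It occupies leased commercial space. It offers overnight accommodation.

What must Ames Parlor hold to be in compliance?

Established Business Certificate, Established Business License, Operating Registration, Regulatory Registration, Trade Permit

(a) is located in Zone B (not: is located in a residentially zoned district) → Operating Certificate not required.
(b) years in business 8 > 2; does not sell tobacco products → Operating Authorization not required.
(c) years in business 8 > 7 → Established Business License required.
(d) years in business 8 ≥ 4 → Trade Permit required.
(e) years in business 8 < 11 → Established Business Registration not required.
(f) is located in Zone B → Operating Registration required.
(g) years in business 8 > 2; occupies leased commercial space → New Business License not required.
(h) years in business 8 > 7; is located in Zone B → Established Business Certificate required.
(i) is located in Zone B → Regulatory Registration required.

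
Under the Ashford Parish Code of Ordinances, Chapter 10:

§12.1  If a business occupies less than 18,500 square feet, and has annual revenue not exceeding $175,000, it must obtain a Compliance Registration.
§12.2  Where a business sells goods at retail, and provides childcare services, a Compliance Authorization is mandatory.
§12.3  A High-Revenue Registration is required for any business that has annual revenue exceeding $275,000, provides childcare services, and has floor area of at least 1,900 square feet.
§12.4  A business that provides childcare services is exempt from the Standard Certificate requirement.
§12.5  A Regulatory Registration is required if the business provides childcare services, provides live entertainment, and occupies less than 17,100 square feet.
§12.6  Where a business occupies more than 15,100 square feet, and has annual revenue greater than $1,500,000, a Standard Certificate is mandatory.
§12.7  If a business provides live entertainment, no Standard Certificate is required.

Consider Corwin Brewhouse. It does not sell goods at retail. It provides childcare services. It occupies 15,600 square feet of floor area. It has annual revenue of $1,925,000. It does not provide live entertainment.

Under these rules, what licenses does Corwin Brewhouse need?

High-Revenue Registration

§12.1 floor area 15,600 square feet < 18,500 square feet; revenue $1,925,000 > $175,000 → Compliance Registration not required.
§12.2 does not sell goods at retail; provides childcare services → Compliance Authorization not required.
§12.3 revenue $1,925,000 > $275,000; provides childcare services; floor area 15,600 square feet ≥ 1,900 square feet → High-Revenue Registration required.
§12.4 provides childcare services → exempt from Standard Certificate.
§12.5 provides childcare services; does not provide live entertainment; floor area 15,600 square feet < 17,100 square feet → Regulatory Registration not required.
§12.6 floor area 15,600 square feet > 15,100 square feet; revenue $1,925,000 > $1,500,000 → Standard Certificate required.
§12.7 does not provide live entertainment → Standard Certificate exemption does not apply.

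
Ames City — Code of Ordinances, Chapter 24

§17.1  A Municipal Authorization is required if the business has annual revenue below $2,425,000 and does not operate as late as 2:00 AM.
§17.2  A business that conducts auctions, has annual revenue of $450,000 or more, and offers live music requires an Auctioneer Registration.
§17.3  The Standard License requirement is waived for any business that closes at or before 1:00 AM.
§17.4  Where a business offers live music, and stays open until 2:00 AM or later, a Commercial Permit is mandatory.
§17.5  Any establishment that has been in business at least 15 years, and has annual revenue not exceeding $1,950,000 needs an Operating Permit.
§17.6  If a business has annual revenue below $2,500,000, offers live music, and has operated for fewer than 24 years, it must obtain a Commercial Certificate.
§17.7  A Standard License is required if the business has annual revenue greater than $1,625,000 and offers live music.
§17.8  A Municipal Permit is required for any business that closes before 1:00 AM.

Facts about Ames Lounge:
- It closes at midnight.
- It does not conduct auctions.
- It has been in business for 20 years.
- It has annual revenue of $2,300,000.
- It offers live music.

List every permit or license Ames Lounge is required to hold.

Commercial Certificate, Municipal Authorization, Municipal Permit

§17.1 revenue $2,300,000 < $2,425,000; closes midnight, at/before 2:00 AM → Municipal Authorization required.
§17.2 does not conduct auctions; revenue $2,300,000 ≥ $450,000; offers live music → Auctioneer Registration not required.
§17.3 closes midnight, at/before 1:00 AM → exempt from Standard License.
§17.4 offers live music; closes midnight, at/before 2:00 AM → Commercial Permit not required.
§17.5 years in business 20 ≥ 15; revenue $2,300,000 > $1,950,000 → Operating Permit not required.
§17.6 revenue $2,300,000 < $2,500,000; offers live music; years in business 20 < 24 → Commercial Certificate required.
§17.7 revenue $2,300,000 > $1,625,000; offers live music → Standard License required.
§17.8 closes midnight, at/before 1:00 AM → Municipal Permit required.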